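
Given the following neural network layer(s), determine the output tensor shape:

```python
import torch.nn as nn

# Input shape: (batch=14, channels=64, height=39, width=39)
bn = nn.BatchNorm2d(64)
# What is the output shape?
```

Input: (14, 64, 39, 39) -> Output: (14, 64, 39, 39)

Answer: (14, 64, 39, 39)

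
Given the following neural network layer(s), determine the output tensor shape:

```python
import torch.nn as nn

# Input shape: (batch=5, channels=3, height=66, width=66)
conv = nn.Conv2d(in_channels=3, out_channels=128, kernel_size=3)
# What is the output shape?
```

Input: (5, 3, 66, 66) -> Output: (5, 128, 64, 64)

Answer: (5, 128, 64, 64)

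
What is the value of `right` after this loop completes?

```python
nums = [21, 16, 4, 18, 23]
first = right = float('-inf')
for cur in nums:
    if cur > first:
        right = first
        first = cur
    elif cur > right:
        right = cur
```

Second largest (with repeats) in [21, 16, 4, 18, 23]
`right` takes the values: -inf → 16 → 18 → 21

Answer: 21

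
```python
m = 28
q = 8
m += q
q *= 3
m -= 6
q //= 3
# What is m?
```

Trace:
`m = 28` → m = 28
`q = 8` → q = 8
`m += q` → m = 36
`q *= 3` → q = 24
`m -= 6` → m = 30
`q //= 3` → q = 8
So m = 30

Answer: 30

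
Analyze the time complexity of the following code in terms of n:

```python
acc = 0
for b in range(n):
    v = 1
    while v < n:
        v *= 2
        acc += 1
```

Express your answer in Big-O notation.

Each loop level contributes: n × log n. Multiplying the contributions gives O(n log n).

Answer: O(n log n)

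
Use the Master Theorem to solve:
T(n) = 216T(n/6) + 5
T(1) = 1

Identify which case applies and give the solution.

a=216, b=6, f(n)=5. log_6(216) = 3. Since c=0 < 3, Case 1 applies: T(n) = Θ(n^log_b(a)) = O(n^3).

Answer: O(n^3) - Case 1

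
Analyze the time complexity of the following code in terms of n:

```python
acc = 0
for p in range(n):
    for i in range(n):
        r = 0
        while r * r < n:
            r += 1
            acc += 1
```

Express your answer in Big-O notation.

Each loop level contributes: n × n × √n. Multiplying the contributions gives O(n^2√n).

Answer: O(n^2√n)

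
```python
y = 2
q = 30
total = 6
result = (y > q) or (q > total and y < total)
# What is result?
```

Trace:
`y = 2` → y = 2
`q = 30` → q = 30
`total = 6` → total = 6
`result = (y > q) or (q > total and y < total)` → result = True
So result = True

Answer: True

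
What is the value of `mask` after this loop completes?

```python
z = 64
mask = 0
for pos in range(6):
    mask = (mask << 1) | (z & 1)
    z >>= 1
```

Reverse lowest 6 bits of 64
`mask` takes the values: 0

Answer: 0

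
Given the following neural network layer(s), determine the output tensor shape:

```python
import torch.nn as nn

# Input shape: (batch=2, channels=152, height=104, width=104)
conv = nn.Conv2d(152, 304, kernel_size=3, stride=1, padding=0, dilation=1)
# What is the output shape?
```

Input: (2, 152, 104, 104) -> Output: (2, 304, 102, 102)

Answer: (2, 304, 102, 102)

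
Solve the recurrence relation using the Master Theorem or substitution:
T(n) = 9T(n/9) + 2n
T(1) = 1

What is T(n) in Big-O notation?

By Master Theorem: a=9, b=9, f(n)=2n. Since log_9(9) = 1 and f(n) = Θ(n^1), Case 2 applies. T(n) = O(n log n).

Answer: O(n log n)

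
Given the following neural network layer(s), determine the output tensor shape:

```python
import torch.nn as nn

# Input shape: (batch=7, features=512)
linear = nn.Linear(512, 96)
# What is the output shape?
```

Input: (7, 512) -> Output: (7, 96)

Answer: (7, 96)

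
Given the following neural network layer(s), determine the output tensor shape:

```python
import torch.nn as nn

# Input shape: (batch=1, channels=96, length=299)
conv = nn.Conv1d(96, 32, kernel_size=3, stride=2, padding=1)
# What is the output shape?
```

Input: (1, 96, 299) -> Output: (1, 32, 150)

Answer: (1, 32, 150)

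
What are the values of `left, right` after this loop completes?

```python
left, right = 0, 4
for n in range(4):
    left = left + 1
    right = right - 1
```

left goes 0→4, right goes 4→0
`left, right` takes the values: (0, 4) → (1, 4) → (1, 3) → (2, 3) → (2, 2) → (3, 2) → (3, 1) → (4, 1) → (4, 0)

Answer: 4, 0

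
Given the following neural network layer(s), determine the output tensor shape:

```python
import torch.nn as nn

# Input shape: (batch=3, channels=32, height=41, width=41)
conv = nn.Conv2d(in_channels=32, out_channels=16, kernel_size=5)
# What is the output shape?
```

Input: (3, 32, 41, 41) -> Output: (3, 16, 37, 37)

Answer: (3, 16, 37, 37)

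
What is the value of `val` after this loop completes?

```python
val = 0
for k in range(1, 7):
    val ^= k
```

XOR of 1 to 6
`val` takes the values: 0 → 1 → 3 → 0 → 4 → 1 → 7

Answer: 7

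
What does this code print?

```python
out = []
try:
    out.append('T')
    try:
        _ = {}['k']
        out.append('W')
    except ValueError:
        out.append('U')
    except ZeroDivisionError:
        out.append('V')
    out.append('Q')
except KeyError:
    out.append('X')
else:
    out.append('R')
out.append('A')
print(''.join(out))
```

Execution trace: 'T' (try body) → 'X' (except KeyError) → 'A' (after the try/except). Output: TXA

Answer: TXA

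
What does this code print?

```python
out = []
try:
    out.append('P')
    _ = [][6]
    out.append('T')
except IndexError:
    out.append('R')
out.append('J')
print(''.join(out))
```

Execution trace: 'P' (try body) → 'R' (except IndexError) → 'J' (after the try/except). Output: PRJ

Answer: PRJ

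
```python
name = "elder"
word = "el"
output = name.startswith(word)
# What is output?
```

Trace:
`name = "elder"` → name = 'elder'
`word = "el"` → word = 'el'
`output = name.startswith(word)` → output = True
So output = True

Answer: True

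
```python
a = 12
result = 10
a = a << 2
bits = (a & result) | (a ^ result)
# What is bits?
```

Trace:
`a = 12` → a = 12
`result = 10` → result = 10
`a = a << 2` → a = 48
`bits = (a & result) | (a ^ result)` → bits = 58
So bits = 58

Answer: 58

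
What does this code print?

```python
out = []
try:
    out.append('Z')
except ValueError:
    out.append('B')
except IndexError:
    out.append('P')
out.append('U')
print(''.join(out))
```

Execution trace: 'Z' (try body, no exception) → 'U' (after the try/except). Output: ZU

Answer: ZU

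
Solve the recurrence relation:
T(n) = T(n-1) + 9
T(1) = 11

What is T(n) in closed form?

Unrolling: T(n) = T(1) + 9·(n-1) = 11 + 9(n-1) = 9n + 2.

Answer: T(n) = 9n + 2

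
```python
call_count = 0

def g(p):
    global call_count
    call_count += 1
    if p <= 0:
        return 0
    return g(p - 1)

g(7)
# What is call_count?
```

Linear recursion stepping by 1: 8 calls from p=7 down to ≤0.

Answer: 8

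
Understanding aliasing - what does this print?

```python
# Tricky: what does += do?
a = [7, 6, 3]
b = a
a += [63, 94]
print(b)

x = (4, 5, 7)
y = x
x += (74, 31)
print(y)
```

Key concept: += behavior differs for mutable vs immutable.
Step by step:
`a = [7, 6, 3]` → a = [7, 6, 3]
`b = a` → b = [7, 6, 3] (same object as a)
`a += [63, 94]` → a = [7, 6, 3, 63, 94] (same object as b); b = [7, 6, 3, 63, 94] (same object as a)
`print(b)` → prints [7, 6, 3, 63, 94]
`x = (4, 5, 7)` → x = (4, 5, 7)
`y = x` → y = (4, 5, 7)
`x += (74, 31)` → x = (4, 5, 7, 74, 31)
`print(y)` → prints (4, 5, 7)

Answer:
[7, 6, 3, 63, 94]
(4, 5, 7)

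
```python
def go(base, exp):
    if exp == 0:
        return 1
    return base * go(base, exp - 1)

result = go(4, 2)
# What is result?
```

go(4, 2) = 4 * 4 = 16

Answer: 16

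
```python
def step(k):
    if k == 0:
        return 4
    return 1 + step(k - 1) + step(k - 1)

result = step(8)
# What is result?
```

step(k) = 1 + 2·step(k-1), step(0)=4. Closed form: (4+1)·2^8 - 1 = 1279.

Answer: 1279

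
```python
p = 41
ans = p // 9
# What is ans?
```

Trace:
`p = 41` → p = 41
`ans = p // 9` → ans = 4
So ans = 4

Answer: 4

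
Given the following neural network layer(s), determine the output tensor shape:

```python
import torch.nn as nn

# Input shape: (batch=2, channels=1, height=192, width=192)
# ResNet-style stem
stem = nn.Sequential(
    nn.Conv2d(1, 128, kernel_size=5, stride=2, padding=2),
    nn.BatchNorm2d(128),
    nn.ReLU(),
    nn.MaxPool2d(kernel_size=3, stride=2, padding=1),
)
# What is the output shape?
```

Input: (2, 1, 192, 192) -> after Conv2d 5x5 stride=2: (2, 128, 96, 96) -> Output: (2, 128, 48, 48)

Answer: (2, 128, 48, 48)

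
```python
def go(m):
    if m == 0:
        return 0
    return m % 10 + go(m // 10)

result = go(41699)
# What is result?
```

Sum of digits of 41699: 9 + 9 + 6 + 1 + 4 = 29

Answer: 29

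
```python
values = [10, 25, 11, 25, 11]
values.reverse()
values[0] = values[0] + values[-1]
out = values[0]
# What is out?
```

Trace:
`values = [10, 25, 11, 25, 11]` → values = [10, 25, 11, 25, 11]
`values.reverse()` → values = [11, 25, 11, 25, 10]
`values[0] = values[0] + values[-1]` → values = [21, 25, 11, 25, 10]
`out = values[0]` → out = 21
So out = 21

Answer: 21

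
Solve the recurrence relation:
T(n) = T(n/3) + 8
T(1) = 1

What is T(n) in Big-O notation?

Each step divides n by 3 and adds 8. After log_3(n) steps we reach T(1)=1. So T(n) = 8·log_3(n) + 1 = O(log n).

Answer: O(log n)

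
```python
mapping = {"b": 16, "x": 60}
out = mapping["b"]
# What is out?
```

Trace:
`mapping = {"b": 16, "x": 60}` → mapping = {'b': 16, 'x': 60}
`out = mapping["b"]` → out = 16
So out = 16

Answer: 16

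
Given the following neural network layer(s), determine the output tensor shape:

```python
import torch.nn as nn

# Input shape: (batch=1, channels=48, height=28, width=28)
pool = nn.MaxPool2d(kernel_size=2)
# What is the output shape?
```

Input: (1, 48, 28, 28) -> Output: (1, 48, 14, 14)

Answer: (1, 48, 14, 14)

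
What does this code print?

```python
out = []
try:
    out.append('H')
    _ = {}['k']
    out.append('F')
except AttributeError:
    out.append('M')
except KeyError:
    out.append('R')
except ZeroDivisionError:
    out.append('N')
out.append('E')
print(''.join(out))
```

Execution trace: 'H' (try body) → 'R' (except KeyError) → 'E' (after the try/except). Output: HRE

Answer: HRE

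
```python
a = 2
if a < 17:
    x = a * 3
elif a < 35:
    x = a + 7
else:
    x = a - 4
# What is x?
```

Trace:
`a = 2` → a = 2
`if a < 17: ...` → a < 17 is True → x = 6
So x = 6

Answer: 6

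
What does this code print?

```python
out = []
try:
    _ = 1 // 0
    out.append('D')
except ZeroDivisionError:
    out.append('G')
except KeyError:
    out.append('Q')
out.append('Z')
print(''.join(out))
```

Execution trace: 'G' (except ZeroDivisionError) → 'Z' (after the try/except). Output: GZ

Answer: GZ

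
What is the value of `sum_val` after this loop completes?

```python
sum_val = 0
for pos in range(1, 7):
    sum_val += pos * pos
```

Sum of squares 1² to 6² = 91
`sum_val` takes the values: 0 → 1 → 5 → 14 → 30 → 55 → 91

Answer: 91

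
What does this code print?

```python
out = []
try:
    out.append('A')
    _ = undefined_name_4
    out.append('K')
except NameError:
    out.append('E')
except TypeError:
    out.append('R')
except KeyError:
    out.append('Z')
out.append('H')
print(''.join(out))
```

Execution trace: 'A' (try body) → 'E' (except NameError) → 'H' (after the try/except). Output: AEH

Answer: AEH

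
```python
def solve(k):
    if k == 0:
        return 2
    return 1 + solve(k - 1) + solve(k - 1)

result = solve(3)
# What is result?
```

solve(k) = 1 + 2·solve(k-1), solve(0)=2. Closed form: (2+1)·2^3 - 1 = 23.

Answer: 23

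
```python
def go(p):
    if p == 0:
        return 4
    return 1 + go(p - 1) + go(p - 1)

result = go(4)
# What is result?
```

go(p) = 1 + 2·go(p-1), go(0)=4. Closed form: (4+1)·2^4 - 1 = 79.

Answer: 79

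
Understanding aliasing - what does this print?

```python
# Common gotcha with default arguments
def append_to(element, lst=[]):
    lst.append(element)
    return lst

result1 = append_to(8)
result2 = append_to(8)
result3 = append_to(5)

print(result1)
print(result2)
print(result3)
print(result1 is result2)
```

Key concept: mutable default argument gotcha.
Step by step:
`result1 = append_to(8)` → result1 = [8]
`result2 = append_to(8)` → result1 = [8, 8] (same object as result2); result2 = [8, 8] (same object as result1)
`result3 = append_to(5)` → result1 = [8, 8, 5] (same object as result2, result3); result2 = [8, 8, 5] (same object as result1, result3); result3 = [8, 8, 5] (same object as result1, result2)
`print(result1)` → prints [8, 8, 5]
`print(result2)` → prints [8, 8, 5]
`print(result3)` → prints [8, 8, 5]
`print(result1 is result2)` → prints True

Answer:
[8, 8, 5]
[8, 8, 5]
[8, 8, 5]
True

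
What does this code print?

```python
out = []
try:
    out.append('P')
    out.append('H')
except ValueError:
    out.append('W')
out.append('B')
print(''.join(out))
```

Execution trace: 'P' (try body) → 'H' (try body, no exception) → 'B' (after the try/except). Output: PHB

Answer: PHB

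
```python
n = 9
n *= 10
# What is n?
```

Trace:
`n = 9` → n = 9
`n *= 10` → n = 90
So n = 90

Answer: 90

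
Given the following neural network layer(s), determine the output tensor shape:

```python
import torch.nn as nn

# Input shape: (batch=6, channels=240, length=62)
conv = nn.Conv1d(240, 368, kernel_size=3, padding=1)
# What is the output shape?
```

Input: (6, 240, 62) -> Output: (6, 368, 62)

Answer: (6, 368, 62)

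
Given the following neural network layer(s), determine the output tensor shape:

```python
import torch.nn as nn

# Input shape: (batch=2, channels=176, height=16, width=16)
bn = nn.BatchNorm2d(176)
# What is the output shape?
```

Input: (2, 176, 16, 16) -> Output: (2, 176, 16, 16)

Answer: (2, 176, 16, 16)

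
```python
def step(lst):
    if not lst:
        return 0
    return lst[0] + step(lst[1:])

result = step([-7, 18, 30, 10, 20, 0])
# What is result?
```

(-7) + 18 + 30 + 10 + 20 + 0 + 0 = 71

Answer: 71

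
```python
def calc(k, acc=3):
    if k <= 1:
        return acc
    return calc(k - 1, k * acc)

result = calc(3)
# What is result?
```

Accumulator trace (n, acc): (3, 3) -> (2, 9) -> (1, 18) -> return 18

Answer: 18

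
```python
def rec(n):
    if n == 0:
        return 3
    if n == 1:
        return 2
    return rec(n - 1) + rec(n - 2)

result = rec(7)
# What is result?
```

Build up from base cases: rec(0)=3, rec(1)=2, rec(2)=5, rec(3)=7, rec(4)=12, rec(5)=19, rec(6)=31, ..., rec(7)=50

Answer: 50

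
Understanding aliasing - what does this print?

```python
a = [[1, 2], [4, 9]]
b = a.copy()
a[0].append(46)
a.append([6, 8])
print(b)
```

Key concept: shallow copy with nested lists.
Step by step:
`a = [[1, 2], [4, 9]]` → a = [[1, 2], [4, 9]]
`b = a.copy()` → b = [[1, 2], [4, 9]]
`a[0].append(46)` → a = [[1, 2, 46], [4, 9]]; b = [[1, 2, 46], [4, 9]]
`a.append([6, 8])` → a = [[1, 2, 46], [4, 9], [6, 8]]
`print(b)` → prints [[1, 2, 46], [4, 9]]

Answer: [[1, 2, 46], [4, 9]]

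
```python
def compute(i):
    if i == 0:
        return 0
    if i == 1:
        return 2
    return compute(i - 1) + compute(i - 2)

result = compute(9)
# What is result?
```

Build up from base cases: compute(0)=0, compute(1)=2, compute(2)=2, compute(3)=4, compute(4)=6, compute(5)=10, compute(6)=16, ..., compute(9)=68

Answer: 68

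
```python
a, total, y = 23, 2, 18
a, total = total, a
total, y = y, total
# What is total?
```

Trace:
`a, total, y = 23, 2, 18` → a = 23; total = 2; y = 18
`a, total = total, a` → a = 2; total = 23
`total, y = y, total` → total = 18; y = 23
So total = 18

Answer: 18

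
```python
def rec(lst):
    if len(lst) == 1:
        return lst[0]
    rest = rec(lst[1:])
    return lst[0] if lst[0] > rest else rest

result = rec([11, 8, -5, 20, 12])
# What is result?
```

Recursive max over [11, 8, -5, 20, 12] = 20

Answer: 20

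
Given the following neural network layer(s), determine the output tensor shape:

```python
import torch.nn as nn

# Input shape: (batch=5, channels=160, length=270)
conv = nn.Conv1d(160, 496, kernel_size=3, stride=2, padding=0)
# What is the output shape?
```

Input: (5, 160, 270) -> Output: (5, 496, 134)

Answer: (5, 496, 134)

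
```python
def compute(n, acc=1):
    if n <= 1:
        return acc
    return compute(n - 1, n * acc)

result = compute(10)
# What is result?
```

Accumulator trace (n, acc): (10, 1) -> (9, 10) -> (8, 90) -> (7, 720) -> (6, 5040) -> (5, 30240) -> (4, 151200) -> (3, 604800) -> (2, 1814400) -> (1, 3628800) -> return 3628800

Answer: 3628800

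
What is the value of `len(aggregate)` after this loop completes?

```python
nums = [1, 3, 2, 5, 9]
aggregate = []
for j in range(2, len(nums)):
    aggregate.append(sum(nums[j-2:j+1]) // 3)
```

Number of 3-element averages
`aggregate` takes the values: [] → [2] → [2, 3] → [2, 3, 5]
So `len(aggregate)` = 3

Answer: 3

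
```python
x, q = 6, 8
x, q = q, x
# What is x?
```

Trace:
`x, q = 6, 8` → x = 6; q = 8
`x, q = q, x` → x = 8; q = 6
So x = 8

Answer: 8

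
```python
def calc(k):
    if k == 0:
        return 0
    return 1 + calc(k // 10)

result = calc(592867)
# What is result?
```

Count of digits of 592867: 6

Answer: 6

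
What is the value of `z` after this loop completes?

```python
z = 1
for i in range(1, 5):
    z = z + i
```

Start at 1, add 1 through 4
`z` takes the values: 1 → 2 → 4 → 7 → 11

Answer: 11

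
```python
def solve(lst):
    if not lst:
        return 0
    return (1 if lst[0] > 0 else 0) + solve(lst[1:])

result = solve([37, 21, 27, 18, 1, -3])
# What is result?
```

Count of positive elements in [37, 21, 27, 18, 1, -3] = 5

Answer: 5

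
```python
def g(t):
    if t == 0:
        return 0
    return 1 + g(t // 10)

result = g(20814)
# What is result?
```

Count of digits of 20814: 5

Answer: 5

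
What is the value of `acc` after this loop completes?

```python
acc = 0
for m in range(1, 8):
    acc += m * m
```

Sum of squares 1² to 7² = 140
`acc` takes the values: 0 → 1 → 5 → 14 → 30 → 55 → 91 → 140

Answer: 140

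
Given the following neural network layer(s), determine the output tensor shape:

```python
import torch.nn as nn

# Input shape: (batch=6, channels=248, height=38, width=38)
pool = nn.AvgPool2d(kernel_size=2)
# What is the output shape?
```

Input: (6, 248, 38, 38) -> Output: (6, 248, 19, 19)

Answer: (6, 248, 19, 19)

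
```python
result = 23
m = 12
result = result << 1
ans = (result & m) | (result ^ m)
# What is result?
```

Trace:
`result = 23` → result = 23
`m = 12` → m = 12
`result = result << 1` → result = 46
`ans = (result & m) | (result ^ m)` → ans = 46
So result = 46

Answer: 46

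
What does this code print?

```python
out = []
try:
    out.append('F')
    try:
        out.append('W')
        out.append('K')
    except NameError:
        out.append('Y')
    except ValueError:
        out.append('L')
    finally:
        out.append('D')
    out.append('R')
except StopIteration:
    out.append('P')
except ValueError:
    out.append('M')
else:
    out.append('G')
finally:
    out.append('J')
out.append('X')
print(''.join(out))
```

Execution trace: 'F' (try body) → 'W' (inner try body) → 'K' (inner try body, no exception) → 'D' (inner finally) → 'R' (try body, no exception) → 'G' (else) → 'J' (finally) → 'X' (after the try/except). Output: FWKDRGJX

Answer: FWKDRGJX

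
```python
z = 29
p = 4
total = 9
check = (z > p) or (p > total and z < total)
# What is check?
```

Trace:
`z = 29` → z = 29
`p = 4` → p = 4
`total = 9` → total = 9
`check = (z > p) or (p > total and z < total)` → check = True
So check = True

Answer: True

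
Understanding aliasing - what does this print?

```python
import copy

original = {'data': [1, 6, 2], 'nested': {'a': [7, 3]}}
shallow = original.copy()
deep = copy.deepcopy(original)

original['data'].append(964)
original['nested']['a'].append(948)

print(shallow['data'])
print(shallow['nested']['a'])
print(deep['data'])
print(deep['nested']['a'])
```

Key concept: comparing shallow vs deep copy.
Step by step:
`original = {'data': [1, 6, 2], 'nested': {'a': [7, 3]}}` → original = {'data': [1, 6, 2], 'nested': {'a': [7, 3]}}
`shallow = original.copy()` → shallow = {'data': [1, 6, 2], 'nested': {'a': [7, 3]}}
`deep = copy.deepcopy(original)` → deep = {'data': [1, 6, 2], 'nested': {'a': [7, 3]}}
`original['data'].append(964)` → original = {'data': [1, 6, 2, 964], 'nested': {'a': [7, 3]}}; shallow = {'data': [1, 6, 2, 964], 'nested': {'a': [7, 3]}}
`original['nested']['a'].append(948)` → original = {'data': [1, 6, 2, 964], 'nested': {'a': [7, 3, 948]}}; shallow = {'data': [1, 6, 2, 964], 'nested': {'a': [7, 3, 948]}}
`print(shallow['data'])` → prints [1, 6, 2, 964]
`print(shallow['nested']['a'])` → prints [7, 3, 948]
`print(deep['data'])` → prints [1, 6, 2]
`print(deep['nested']['a'])` → prints [7, 3]

Answer:
[1, 6, 2, 964]
[7, 3, 948]
[1, 6, 2]
[7, 3]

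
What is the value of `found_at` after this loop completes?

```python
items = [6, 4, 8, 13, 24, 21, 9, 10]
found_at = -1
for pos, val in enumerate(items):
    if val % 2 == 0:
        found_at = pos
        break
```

First even number index in [6, 4, 8, 13, 24, 21, 9, 10]
`found_at` takes the values: -1 → 0

Answer: 0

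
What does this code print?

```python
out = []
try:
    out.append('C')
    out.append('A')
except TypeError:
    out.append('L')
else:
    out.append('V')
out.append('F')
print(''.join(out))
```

Execution trace: 'C' (try body) → 'A' (try body, no exception) → 'V' (else) → 'F' (after the try/except). Output: CAVF

Answer: CAVF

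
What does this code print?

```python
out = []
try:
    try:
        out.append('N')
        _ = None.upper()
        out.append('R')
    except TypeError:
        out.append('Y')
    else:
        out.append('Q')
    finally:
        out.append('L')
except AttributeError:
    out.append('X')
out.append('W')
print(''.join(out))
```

Execution trace: 'N' (try body) → 'L' (finally) → 'X' (outer except AttributeError) → 'W' (after the try/except). Output: NLXW

Answer: NLXW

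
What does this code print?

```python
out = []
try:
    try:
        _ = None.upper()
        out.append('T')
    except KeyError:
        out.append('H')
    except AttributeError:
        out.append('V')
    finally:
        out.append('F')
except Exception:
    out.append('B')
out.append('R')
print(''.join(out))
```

Execution trace: 'V' (inner except AttributeError) → 'F' (inner finally) → 'R' (after the try/except). Output: VFR

Answer: VFR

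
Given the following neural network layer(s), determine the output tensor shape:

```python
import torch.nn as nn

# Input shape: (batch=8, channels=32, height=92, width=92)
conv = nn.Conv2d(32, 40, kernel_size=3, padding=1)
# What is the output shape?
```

Input: (8, 32, 92, 92) -> Output: (8, 40, 92, 92)

Answer: (8, 40, 92, 92)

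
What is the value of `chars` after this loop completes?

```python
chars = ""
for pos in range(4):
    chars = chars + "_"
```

Repeat '_' 4 times
`chars` takes the values: "" → "_" → "__" → "___" → "____"

Answer: "____"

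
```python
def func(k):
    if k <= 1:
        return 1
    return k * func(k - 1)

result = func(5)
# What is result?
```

func(5) = 5 * 4 * 3 * 2 * 1 = 120

Answer: 120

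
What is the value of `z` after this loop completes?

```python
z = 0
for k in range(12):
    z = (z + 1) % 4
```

Increment mod 4, 12 times = 0
`z` takes the values: 0 → 1 → 2 → 3 → 0 → 1 → 2 → 3 → 0 → 1 → 2 → 3 → 0

Answer: 0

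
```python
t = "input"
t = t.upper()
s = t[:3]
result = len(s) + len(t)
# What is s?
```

Trace:
`t = "input"` → t = 'input'
`t = t.upper()` → t = 'INPUT'
`s = t[:3]` → s = 'INP'
`result = len(s) + len(t)` → result = 8
So s = 'INP'

Answer: 'INP'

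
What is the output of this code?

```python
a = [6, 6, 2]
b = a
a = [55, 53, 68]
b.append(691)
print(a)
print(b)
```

Key concept: rebinding vs mutation: a is rebound to a new list, b still points at the original.
Step by step:
`a = [6, 6, 2]` → a = [6, 6, 2]
`b = a` → b = [6, 6, 2] (same object as a)
`a = [55, 53, 68]` → a = [55, 53, 68]
`b.append(691)` → b = [6, 6, 2, 691]
`print(a)` → prints [55, 53, 68]
`print(b)` → prints [6, 6, 2, 691]

Answer:
[55, 53, 68]
[6, 6, 2, 691]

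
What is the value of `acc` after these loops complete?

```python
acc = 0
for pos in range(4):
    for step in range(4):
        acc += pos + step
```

Sum of all pos+step for pos,step in 4x4
`acc` takes the values: 0 → 1 → 3 → 6 → 7 → 9 → 12 → 16 → 18 → 21 → 25 → 30 → 33 → 37 → 42 → 48

Answer: 48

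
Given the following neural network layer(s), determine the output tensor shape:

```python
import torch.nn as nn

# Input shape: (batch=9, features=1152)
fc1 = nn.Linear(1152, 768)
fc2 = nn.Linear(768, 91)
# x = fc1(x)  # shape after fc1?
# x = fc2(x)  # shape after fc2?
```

Input: (9, 1152) -> after fc1: (9, 768) -> Output: (9, 91)

Answer: (9, 91)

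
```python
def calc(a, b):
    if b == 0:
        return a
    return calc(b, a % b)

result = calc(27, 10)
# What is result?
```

calc(27, 10) -> calc(10, 7) -> calc(7, 3) -> calc(3, 1) -> calc(1, 0) -> 1

Answer: 1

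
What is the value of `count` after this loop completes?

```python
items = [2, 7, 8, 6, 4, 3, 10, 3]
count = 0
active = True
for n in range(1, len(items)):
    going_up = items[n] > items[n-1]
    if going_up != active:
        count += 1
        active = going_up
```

Count direction changes in [2, 7, 8, 6, 4, 3, 10, 3]
`count` takes the values: 0 → 1 → 2 → 3

Answer: 3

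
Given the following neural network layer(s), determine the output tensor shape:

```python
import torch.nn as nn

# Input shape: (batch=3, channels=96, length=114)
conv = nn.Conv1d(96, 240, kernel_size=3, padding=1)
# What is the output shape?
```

Input: (3, 96, 114) -> Output: (3, 240, 114)

Answer: (3, 240, 114)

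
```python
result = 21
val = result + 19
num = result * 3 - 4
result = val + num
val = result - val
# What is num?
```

Trace:
`result = 21` → result = 21
`val = result + 19` → val = 40
`num = result * 3 - 4` → num = 59
`result = val + num` → result = 99
`val = result - val` → val = 59
So num = 59

Answer: 59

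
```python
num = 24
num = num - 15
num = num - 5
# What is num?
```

Trace:
`num = 24` → num = 24
`num = num - 15` → num = 9
`num = num - 5` → num = 4
So num = 4

Answer: 4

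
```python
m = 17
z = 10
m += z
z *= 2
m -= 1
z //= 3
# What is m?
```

Trace:
`m = 17` → m = 17
`z = 10` → z = 10
`m += z` → m = 27
`z *= 2` → z = 20
`m -= 1` → m = 26
`z //= 3` → z = 6
So m = 26

Answer: 26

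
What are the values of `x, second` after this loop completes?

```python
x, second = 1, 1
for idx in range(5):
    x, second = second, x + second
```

Fibonacci: after 5 iterations
`x, second` takes the values: (1, 1) → (1, 2) → (2, 3) → (3, 5) → (5, 8) → (8, 13)

Answer: 8, 13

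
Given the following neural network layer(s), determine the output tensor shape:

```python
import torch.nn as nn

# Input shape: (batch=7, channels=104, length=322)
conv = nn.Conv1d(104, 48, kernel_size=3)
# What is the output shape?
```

Input: (7, 104, 322) -> Output: (7, 48, 320)

Answer: (7, 48, 320)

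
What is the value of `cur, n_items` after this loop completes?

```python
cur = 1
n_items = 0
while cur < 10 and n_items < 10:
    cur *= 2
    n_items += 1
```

Double until >= 10 or 10 iterations
`cur, n_items` takes the values: (1, 0) → (2, 0) → (2, 1) → (4, 1) → (4, 2) → (8, 2) → (8, 3) → (16, 3) → (16, 4)

Answer: 16, 4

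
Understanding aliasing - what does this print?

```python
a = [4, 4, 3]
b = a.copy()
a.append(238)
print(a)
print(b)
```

Key concept: list.copy() creates independent copy.
Step by step:
`a = [4, 4, 3]` → a = [4, 4, 3]
`b = a.copy()` → b = [4, 4, 3]
`a.append(238)` → a = [4, 4, 3, 238]
`print(a)` → prints [4, 4, 3, 238]
`print(b)` → prints [4, 4, 3]

Answer:
[4, 4, 3, 238]
[4, 4, 3]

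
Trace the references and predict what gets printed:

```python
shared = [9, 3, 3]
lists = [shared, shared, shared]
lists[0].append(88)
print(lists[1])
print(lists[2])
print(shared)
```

Key concept: list of same reference.
Step by step:
`shared = [9, 3, 3]` → shared = [9, 3, 3]
`lists = [shared, shared, shared]` → lists = [[9, 3, 3], [9, 3, 3], [9, 3, 3]]
`lists[0].append(88)` → shared = [9, 3, 3, 88]; lists = [[9, 3, 3, 88], [9, 3, 3, 88], [9, 3, 3, 88]]
`print(lists[1])` → prints [9, 3, 3, 88]
`print(lists[2])` → prints [9, 3, 3, 88]
`print(shared)` → prints [9, 3, 3, 88]

Answer:
[9, 3, 3, 88]
[9, 3, 3, 88]
[9, 3, 3, 88]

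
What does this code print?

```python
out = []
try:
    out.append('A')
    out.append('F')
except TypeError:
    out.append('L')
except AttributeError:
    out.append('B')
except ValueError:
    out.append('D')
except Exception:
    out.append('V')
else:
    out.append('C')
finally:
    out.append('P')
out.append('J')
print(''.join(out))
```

Execution trace: 'A' (try body) → 'F' (try body, no exception) → 'C' (else) → 'P' (finally) → 'J' (after the try/except). Output: AFCPJ

Answer: AFCPJ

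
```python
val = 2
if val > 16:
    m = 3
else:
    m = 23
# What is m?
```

Trace:
`val = 2` → val = 2
`if val > 16: ...` → val > 16 is False, take else branch → m = 23
So m = 23

Answer: 23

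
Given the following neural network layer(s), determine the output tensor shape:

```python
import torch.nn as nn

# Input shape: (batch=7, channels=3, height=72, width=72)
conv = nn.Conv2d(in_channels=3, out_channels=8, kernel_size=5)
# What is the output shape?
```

Input: (7, 3, 72, 72) -> Output: (7, 8, 68, 68)

Answer: (7, 8, 68, 68)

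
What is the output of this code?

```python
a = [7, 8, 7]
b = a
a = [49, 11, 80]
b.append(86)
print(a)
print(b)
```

Key concept: rebinding vs mutation: a is rebound to a new list, b still points at the original.
Step by step:
`a = [7, 8, 7]` → a = [7, 8, 7]
`b = a` → b = [7, 8, 7] (same object as a)
`a = [49, 11, 80]` → a = [49, 11, 80]
`b.append(86)` → b = [7, 8, 7, 86]
`print(a)` → prints [49, 11, 80]
`print(b)` → prints [7, 8, 7, 86]

Answer:
[49, 11, 80]
[7, 8, 7, 86]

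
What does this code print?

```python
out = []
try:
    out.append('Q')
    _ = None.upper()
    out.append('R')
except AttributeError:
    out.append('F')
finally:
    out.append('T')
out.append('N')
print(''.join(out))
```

Execution trace: 'Q' (try body) → 'F' (except AttributeError) → 'T' (finally) → 'N' (after the try/except). Output: QFTN

Answer: QFTN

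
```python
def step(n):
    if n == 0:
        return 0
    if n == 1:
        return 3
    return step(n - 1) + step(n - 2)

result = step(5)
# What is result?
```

Build up from base cases: step(0)=0, step(1)=3, step(2)=3, step(3)=6, step(4)=9, step(5)=15

Answer: 15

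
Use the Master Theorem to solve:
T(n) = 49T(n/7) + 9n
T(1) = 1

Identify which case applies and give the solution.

a=49, b=7, f(n)=9n. log_7(49) = 2. Since c=1 < 2, Case 1 applies: T(n) = Θ(n^log_b(a)) = O(n^2).

Answer: O(n^2) - Case 1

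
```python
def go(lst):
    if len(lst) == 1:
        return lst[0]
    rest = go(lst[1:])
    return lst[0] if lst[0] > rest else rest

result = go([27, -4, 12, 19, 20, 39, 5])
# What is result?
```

Recursive max over [27, -4, 12, 19, 20, 39, 5] = 39

Answer: 39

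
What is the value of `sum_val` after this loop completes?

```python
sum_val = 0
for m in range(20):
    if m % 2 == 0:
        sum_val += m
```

Sum of even numbers 0 to 19
`sum_val` takes the values: 0 → 2 → 6 → 12 → 20 → 30 → 42 → 56 → 72 → 90

Answer: 90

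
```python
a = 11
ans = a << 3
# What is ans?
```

Trace:
`a = 11` → a = 11
`ans = a << 3` → ans = 88
So ans = 88

Answer: 88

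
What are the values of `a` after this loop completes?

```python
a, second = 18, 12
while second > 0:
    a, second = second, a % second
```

GCD of 18 and 12
`a` takes the values: 18 → 12 → 6

Answer: 6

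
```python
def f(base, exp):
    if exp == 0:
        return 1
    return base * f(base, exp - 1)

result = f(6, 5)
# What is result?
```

f(6, 5) = 6 * 6 * 6 * 6 * 6 = 7776

Answer: 7776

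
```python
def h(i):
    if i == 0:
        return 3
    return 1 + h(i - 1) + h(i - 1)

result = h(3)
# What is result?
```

h(i) = 1 + 2·h(i-1), h(0)=3. Closed form: (3+1)·2^3 - 1 = 31.

Answer: 31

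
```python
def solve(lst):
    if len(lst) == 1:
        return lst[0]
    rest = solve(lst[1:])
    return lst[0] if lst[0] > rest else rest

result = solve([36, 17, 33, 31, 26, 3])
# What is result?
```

Recursive max over [36, 17, 33, 31, 26, 3] = 36

Answer: 36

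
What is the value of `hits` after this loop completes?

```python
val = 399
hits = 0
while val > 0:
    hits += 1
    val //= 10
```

Count digits by repeated division by 10
`hits` takes the values: 0 → 1 → 2 → 3

Answer: 3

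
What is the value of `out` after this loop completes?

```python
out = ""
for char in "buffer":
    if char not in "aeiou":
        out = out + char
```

Remove vowels from 'buffer'
`out` takes the values: "" → "b" → "bf" → "bff" → "bffr"

Answer: "bffr"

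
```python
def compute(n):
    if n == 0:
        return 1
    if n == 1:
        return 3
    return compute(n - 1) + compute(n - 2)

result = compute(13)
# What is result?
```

Build up from base cases: compute(0)=1, compute(1)=3, compute(2)=4, compute(3)=7, compute(4)=11, compute(5)=18, compute(6)=29, ..., compute(13)=843

Answer: 843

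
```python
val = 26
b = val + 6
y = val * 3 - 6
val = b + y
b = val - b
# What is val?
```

Trace:
`val = 26` → val = 26
`b = val + 6` → b = 32
`y = val * 3 - 6` → y = 72
`val = b + y` → val = 104
`b = val - b` → b = 72
So val = 104

Answer: 104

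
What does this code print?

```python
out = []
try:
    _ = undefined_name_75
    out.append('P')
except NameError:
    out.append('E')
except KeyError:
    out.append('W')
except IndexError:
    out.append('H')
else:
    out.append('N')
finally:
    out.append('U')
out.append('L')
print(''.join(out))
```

Execution trace: 'E' (except NameError) → 'U' (finally) → 'L' (after the try/except). Output: EUL

Answer: EUL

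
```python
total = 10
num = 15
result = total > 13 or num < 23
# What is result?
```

Trace:
`total = 10` → total = 10
`num = 15` → num = 15
`result = total > 13 or num < 23` → result = True
So result = True

Answer: True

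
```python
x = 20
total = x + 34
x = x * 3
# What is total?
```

Trace:
`x = 20` → x = 20
`total = x + 34` → total = 54
`x = x * 3` → x = 60
So total = 54

Answer: 54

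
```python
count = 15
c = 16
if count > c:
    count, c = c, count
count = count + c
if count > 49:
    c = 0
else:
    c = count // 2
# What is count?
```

Trace:
`count = 15` → count = 15
`c = 16` → c = 16
`if count > c: ...` → count > c is False → no variable changes
`count = count + c` → count = 31
`if count > 49: ...` → count > 49 is False, take else branch → c = 15
So count = 31

Answer: 31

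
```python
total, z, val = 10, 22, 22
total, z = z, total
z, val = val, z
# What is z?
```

Trace:
`total, z, val = 10, 22, 22` → total = 10; z = 22; val = 22
`total, z = z, total` → total = 22; z = 10
`z, val = val, z` → z = 22; val = 10
So z = 22

Answer: 22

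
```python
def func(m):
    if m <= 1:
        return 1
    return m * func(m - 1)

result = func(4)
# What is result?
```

func(4) = 4 * 3 * 2 * 1 = 24

Answer: 24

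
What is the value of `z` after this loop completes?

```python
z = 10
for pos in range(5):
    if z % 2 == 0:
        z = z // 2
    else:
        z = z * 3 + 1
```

Collatz-style transformation from 10
`z` takes the values: 10 → 5 → 16 → 8 → 4 → 2

Answer: 2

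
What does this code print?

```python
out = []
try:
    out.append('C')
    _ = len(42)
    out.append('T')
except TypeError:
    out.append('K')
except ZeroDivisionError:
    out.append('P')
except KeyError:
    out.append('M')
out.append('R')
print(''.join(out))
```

Execution trace: 'C' (try body) → 'K' (except TypeError) → 'R' (after the try/except). Output: CKR

Answer: CKR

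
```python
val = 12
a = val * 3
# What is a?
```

Trace:
`val = 12` → val = 12
`a = val * 3` → a = 36
So a = 36

Answer: 36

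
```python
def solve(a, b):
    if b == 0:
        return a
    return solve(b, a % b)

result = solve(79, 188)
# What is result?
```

solve(79, 188) -> solve(188, 79) -> solve(79, 30) -> solve(30, 19) -> solve(19, 11) -> solve(11, 8) -> solve(8, 3) -> solve(3, 2) -> solve(2, 1) -> solve(1, 0) -> 1

Answer: 1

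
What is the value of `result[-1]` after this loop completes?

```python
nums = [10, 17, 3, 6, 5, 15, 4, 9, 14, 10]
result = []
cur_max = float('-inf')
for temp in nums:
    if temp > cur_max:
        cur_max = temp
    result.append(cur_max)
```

Running max ends at 17
`result` takes the values: [] → [10] → [10, 17] → [10, 17, 17] → [10, 17, 17, 17] → [10, 17, 17, 17, 17] → [10, 17, 17, 17, 17, 17] → [10, 17, 17, 17, 17, 17, 17] → [10, 17, 17, 17, 17, 17, 17, 17] → [10, 17, 17, 17, 17, 17, 17, 17, 17] → [10, 17, 17, 17, 17, 17, 17, 17, 17, 17]
So `result[-1]` = 17

Answer: 17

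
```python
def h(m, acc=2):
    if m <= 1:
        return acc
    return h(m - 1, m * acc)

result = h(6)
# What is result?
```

Accumulator trace (n, acc): (6, 2) -> (5, 12) -> (4, 60) -> (3, 240) -> (2, 720) -> (1, 1440) -> return 1440

Answer: 1440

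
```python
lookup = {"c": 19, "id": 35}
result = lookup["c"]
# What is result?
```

Trace:
`lookup = {"c": 19, "id": 35}` → lookup = {'c': 19, 'id': 35}
`result = lookup["c"]` → result = 19
So result = 19

Answer: 19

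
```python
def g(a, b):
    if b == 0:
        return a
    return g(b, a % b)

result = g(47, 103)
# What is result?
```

g(47, 103) -> g(103, 47) -> g(47, 9) -> g(9, 2) -> g(2, 1) -> g(1, 0) -> 1

Answer: 1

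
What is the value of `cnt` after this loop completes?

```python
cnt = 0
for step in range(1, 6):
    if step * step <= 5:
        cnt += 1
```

Count numbers where step² ≤ 5
`cnt` takes the values: 0 → 1 → 2

Answer: 2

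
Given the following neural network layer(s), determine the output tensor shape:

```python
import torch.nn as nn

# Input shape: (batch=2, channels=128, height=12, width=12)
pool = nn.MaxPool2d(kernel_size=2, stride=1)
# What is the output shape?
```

Input: (2, 128, 12, 12) -> Output: (2, 128, 11, 11)

Answer: (2, 128, 11, 11)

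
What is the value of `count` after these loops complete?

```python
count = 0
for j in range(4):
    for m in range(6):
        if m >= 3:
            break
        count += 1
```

Inner breaks at 3, outer runs 4 times
`count` takes the values: 0 → 1 → 2 → 3 → 4 → 5 → 6 → 7 → 8 → 9 → 10 → 11 → 12

Answer: 12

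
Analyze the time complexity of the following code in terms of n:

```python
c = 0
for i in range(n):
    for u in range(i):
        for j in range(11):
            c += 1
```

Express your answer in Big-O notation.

Each loop level contributes: n × n × 1. Multiplying the contributions gives O(n^2).

Answer: O(n^2)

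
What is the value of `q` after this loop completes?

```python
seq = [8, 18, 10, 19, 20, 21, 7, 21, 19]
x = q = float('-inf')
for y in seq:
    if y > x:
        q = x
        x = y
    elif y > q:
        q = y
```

Second largest (with repeats) in [8, 18, 10, 19, 20, 21, 7, 21, 19]
`q` takes the values: -inf → 8 → 10 → 18 → 19 → 20 → 21

Answer: 21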